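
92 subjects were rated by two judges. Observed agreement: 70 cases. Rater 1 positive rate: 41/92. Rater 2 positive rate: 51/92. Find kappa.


P_o = 70/92 = 0.76087
P_e = (41*51 + 51*41) / 8464 = 0.494093
kappa = (P_o - P_e) / (1 - P_e)
kappa = (0.76087 - 0.494093) / (1 - 0.494093)
kappa = 0.5273

0.5273


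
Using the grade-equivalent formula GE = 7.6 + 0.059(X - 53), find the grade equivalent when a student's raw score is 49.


raw - median = 49 - 53 = -4
slope * diff = 0.059 * -4 = -0.236
GE = 7.6 + -0.236
GE = 7.364

7.364


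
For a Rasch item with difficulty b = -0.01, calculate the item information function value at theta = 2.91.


P = 1/(1+exp(-(2.91--0.01))) = 0.9488
I = P*(1-P) = 0.9488 * 0.0512
I = 0.0486

0.0486


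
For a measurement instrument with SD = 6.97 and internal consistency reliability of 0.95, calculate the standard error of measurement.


SEM = SD * sqrt(1 - rxx)
SEM = 6.97 * sqrt(1 - 0.95)
SEM = 6.97 * sqrt(0.05) = 6.97 * 0.223607
SEM = 1.5585

1.5585


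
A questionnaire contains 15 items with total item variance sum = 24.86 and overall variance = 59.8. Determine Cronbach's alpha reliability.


alpha = (k/(k-1)) * (1 - sum(si^2)/s_total^2)
= (15/14) * (1 - 24.86/59.8)
alpha = 0.626

0.626


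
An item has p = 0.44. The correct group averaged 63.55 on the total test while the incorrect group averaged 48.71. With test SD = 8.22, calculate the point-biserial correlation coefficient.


q = 1 - p = 0.56
rpb = ((M1 - M0) / SD) * sqrt(p * q)
rpb = ((63.55 - 48.71) / 8.22) * sqrt(0.44 * 0.56)
rpb = 0.8962

0.8962


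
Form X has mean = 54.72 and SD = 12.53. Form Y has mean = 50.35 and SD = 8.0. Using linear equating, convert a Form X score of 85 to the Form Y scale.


slope = SD_Y / SD_X = 8.0 / 12.53 ~ 0.6385
intercept = mean_Y - slope * mean_X = 50.35 - (8.0 / 12.53) * 54.72 ~ 15.413
Y = slope * X + intercept. To avoid rounding drift from the rounded slope/intercept, evaluate the equivalent form Y = mean_Y + SD_Y * (X - mean_X) / SD_X at full precision:
Y = 50.35 + 8.0 * (85 - 54.72) / 12.53
Y = 50.35 + 8.0 * 30.28 / 12.53
Y = 50.35 + 242.24 / 12.53
Y = 50.35 + 19.3328
Y = 69.6828

69.6828


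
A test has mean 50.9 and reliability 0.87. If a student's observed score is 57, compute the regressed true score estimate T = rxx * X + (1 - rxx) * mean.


T_est = rxx * X + (1 - rxx) * mean
T_est = 0.87 * 57 + 0.13 * 50.9
T_est = 49.59 + 6.617
T_est = 56.207

56.207


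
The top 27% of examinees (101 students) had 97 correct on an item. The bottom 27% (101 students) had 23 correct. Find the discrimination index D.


p_upper = 97/101 = 0.9604
p_lower = 23/101 = 0.2277
D = 0.9604 - 0.2277 = 0.7327

0.7327


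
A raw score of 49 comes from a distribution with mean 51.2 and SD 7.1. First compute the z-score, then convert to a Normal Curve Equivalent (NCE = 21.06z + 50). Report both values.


z = (X - mean) / SD = (49 - 51.2) / 7.1
z = -2.2 / 7.1
z = -0.3099
NCE = NCE = 21.06z + 50
Carry z at full precision (z = -2.2 / 7.1) into the conversion:
NCE = 21.06 * (-2.2 / 7.1) + 50 = -46.332 / 7.1 + 50
NCE = -6.5256 + 50
NCE = 43.4744

43.4744


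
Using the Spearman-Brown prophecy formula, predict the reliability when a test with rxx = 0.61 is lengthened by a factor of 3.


r_new = (n * rxx) / (1 + (n-1) * rxx)
r_new = (3 * 0.61) / (1 + 2 * 0.61)
r_new = 1.83 / 2.22
r_new = 0.8243

0.8243


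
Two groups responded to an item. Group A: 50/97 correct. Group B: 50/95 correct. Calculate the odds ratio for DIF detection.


Odds_A = 50/47 = 1.0638
Odds_B = 50/45 = 1.1111
OR = Odds_A / Odds_B = 1.0638 / 1.1111
Exactly, OR = (50 * 45) / (47 * 50) = 2250 / 2350
OR = 0.9574

0.9574


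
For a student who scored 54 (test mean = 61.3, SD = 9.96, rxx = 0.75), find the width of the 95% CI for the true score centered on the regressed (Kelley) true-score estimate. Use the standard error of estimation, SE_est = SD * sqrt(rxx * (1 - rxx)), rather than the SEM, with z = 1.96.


True score estimate = 0.75*54 + 0.25*61.3 = 55.825
SE_est = SD * sqrt(rxx * (1 - rxx)) = 9.96 * sqrt(0.75 * 0.25) = 9.96 * sqrt(0.1875) = 4.312807
CI = T_est +/- z * SE_est, so width = 2 * z * SE_est = 2 * 1.96 * 4.312807
Width = 16.9062

16.9062


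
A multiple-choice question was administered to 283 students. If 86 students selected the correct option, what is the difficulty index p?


Item difficulty p = number correct / total examinees
p = 86 / 283
p = 0.3039

0.3039


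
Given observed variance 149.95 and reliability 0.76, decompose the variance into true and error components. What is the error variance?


var_true = rxx * var_obs = 0.76 * 149.95 = 113.962
var_error = var_obs - var_true
var_error = 149.95 - 113.962
var_error = 35.988

35.988


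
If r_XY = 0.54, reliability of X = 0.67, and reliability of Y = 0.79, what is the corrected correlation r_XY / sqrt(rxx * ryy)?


r_corrected = rxy / sqrt(rxx * ryy)
= 0.54 / sqrt(0.67 * 0.79)
= 0.54 / sqrt(0.5293)
= 0.54 / 0.72753
r_corrected = 0.7422

0.7422


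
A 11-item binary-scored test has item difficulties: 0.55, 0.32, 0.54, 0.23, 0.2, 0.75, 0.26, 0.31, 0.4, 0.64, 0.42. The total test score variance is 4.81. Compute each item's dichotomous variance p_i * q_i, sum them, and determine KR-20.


For each item, compute p_i * q_i:
  Item 1: 0.55 * 0.45 = 0.2475
  Item 2: 0.32 * 0.68 = 0.2176
  Item 3: 0.54 * 0.46 = 0.2484
  Item 4: 0.23 * 0.77 = 0.1771
  Item 5: 0.2 * 0.8 = 0.16
  Item 6: 0.75 * 0.25 = 0.1875
  Item 7: 0.26 * 0.74 = 0.1924
  Item 8: 0.31 * 0.69 = 0.2139
  Item 9: 0.4 * 0.6 = 0.24
  Item 10: 0.64 * 0.36 = 0.2304
  Item 11: 0.42 * 0.58 = 0.2436
Sum(p_i * q_i) = 0.2475 + 0.2176 + 0.2484 + 0.1771 + 0.16 + 0.1875 + 0.1924 + 0.2139 + 0.24 + 0.2304 + 0.2436 = 2.3584
KR-20 = (k/(k-1)) * (1 - Sum(p_i*q_i) / Var_total)
= (11/10) * (1 - 2.3584/4.81)
= 1.1 * 0.5097
KR-20 = 0.5607

0.5607


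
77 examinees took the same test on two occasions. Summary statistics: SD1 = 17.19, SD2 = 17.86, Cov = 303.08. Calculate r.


r = cov(X,Y) / (SD_X * SD_Y)
r = 303.08 / (17.19 * 17.86)
r = 303.08 / 307.0134
r = 0.9872

0.9872


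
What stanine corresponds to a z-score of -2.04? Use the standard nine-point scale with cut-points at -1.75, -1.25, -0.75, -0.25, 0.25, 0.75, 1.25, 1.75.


Stanine boundaries: [-1.75, -1.25, -0.75, -0.25, 0.25, 0.75, 1.25, 1.75]
z = -2.04
Check each boundary:
  z < -1.75
  z < -1.25
  z < -0.75
  z < -0.25
  z < 0.25
  z < 0.75
  z < 1.25
  z < 1.75
Highest qualifying boundary gives stanine = 1

1


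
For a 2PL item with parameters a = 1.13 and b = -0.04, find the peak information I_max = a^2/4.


For 2PL, max info at theta = b = -0.04
I_max = a^2 / 4 = 1.13^2 / 4
= 1.2769 / 4
I_max = 0.3192

0.3192


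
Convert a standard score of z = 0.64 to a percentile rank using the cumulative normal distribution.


CDF(z) = 0.5 * (1 + erf(z/sqrt(2)))
erf(0.4525) = 0.4778
CDF = 0.7389
Percentile rank = 0.7389 * 100 = 73.89

73.89


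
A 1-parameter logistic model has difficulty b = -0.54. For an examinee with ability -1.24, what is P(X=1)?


theta - b = -1.24 - -0.54 = -0.7
exp(-(theta - b)) = exp(0.7) = 2.0138
P = 1 / (1 + 2.0138)
P = 0.3318

0.3318


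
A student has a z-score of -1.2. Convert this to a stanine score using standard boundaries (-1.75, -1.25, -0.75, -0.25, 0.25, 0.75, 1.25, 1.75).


Stanine boundaries: [-1.75, -1.25, -0.75, -0.25, 0.25, 0.75, 1.25, 1.75]
z = -1.2
Check each boundary:
  z >= -1.75 -> could be stanine 2
  z >= -1.25 -> could be stanine 3
  z < -0.75
  z < -0.25
  z < 0.25
  z < 0.75
  z < 1.25
  z < 1.75
Highest qualifying boundary gives stanine = 3

3


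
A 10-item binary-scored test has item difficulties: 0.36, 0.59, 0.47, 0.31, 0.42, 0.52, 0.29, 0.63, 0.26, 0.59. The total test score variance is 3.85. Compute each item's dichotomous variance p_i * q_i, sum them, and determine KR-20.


For each item, compute p_i * q_i:
  Item 1: 0.36 * 0.64 = 0.2304
  Item 2: 0.59 * 0.41 = 0.2419
  Item 3: 0.47 * 0.53 = 0.2491
  Item 4: 0.31 * 0.69 = 0.2139
  Item 5: 0.42 * 0.58 = 0.2436
  Item 6: 0.52 * 0.48 = 0.2496
  Item 7: 0.29 * 0.71 = 0.2059
  Item 8: 0.63 * 0.37 = 0.2331
  Item 9: 0.26 * 0.74 = 0.1924
  Item 10: 0.59 * 0.41 = 0.2419
Sum(p_i * q_i) = 0.2304 + 0.2419 + 0.2491 + 0.2139 + 0.2436 + 0.2496 + 0.2059 + 0.2331 + 0.1924 + 0.2419 = 2.3018
KR-20 = (k/(k-1)) * (1 - Sum(p_i*q_i) / Var_total)
= (10/9) * (1 - 2.3018/3.85)
= 1.1111 * 0.4021
KR-20 = 0.4468

0.4468


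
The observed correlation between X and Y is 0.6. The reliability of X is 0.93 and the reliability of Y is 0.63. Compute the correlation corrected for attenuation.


r_corrected = rxy / sqrt(rxx * ryy)
= 0.6 / sqrt(0.93 * 0.63)
= 0.6 / sqrt(0.5859)
= 0.6 / 0.765441
r_corrected = 0.7839

0.7839


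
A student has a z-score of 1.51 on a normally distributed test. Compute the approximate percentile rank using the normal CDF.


CDF(z) = 0.5 * (1 + erf(z/sqrt(2)))
erf(1.0677) = 0.869
CDF = 0.9345
Percentile rank = 0.9345 * 100 = 93.45

93.45


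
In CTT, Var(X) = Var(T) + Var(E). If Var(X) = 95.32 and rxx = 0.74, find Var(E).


var_true = rxx * var_obs = 0.74 * 95.32 = 70.5368
var_error = var_obs - var_true
var_error = 95.32 - 70.5368
var_error = 24.7832

24.7832


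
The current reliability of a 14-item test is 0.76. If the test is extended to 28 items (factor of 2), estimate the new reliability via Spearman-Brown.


r_new = (n * rxx) / (1 + (n-1) * rxx)
r_new = (2 * 0.76) / (1 + 1 * 0.76)
r_new = 1.52 / 1.76
r_new = 0.8636

0.8636


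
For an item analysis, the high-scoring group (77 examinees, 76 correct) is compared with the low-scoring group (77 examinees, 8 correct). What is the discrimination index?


p_upper = 76/77 = 0.987
p_lower = 8/77 = 0.1039
D = 0.987 - 0.1039 = 0.8831

0.8831


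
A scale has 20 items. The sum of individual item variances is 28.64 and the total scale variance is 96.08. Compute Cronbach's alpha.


alpha = (k/(k-1)) * (1 - sum(si^2)/s_total^2)
= (20/19) * (1 - 28.64/96.08)
alpha = 0.7389

0.7389


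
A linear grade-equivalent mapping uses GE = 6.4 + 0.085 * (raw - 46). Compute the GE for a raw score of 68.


raw - median = 68 - 46 = 22
slope * diff = 0.085 * 22 = 1.87
GE = 6.4 + 1.87
GE = 8.27

8.27


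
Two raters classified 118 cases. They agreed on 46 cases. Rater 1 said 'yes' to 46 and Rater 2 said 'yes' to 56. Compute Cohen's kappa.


P_o = 46/118 = 0.389831
P_e = (46*56 + 72*62) / 13924 = 0.505602
kappa = (P_o - P_e) / (1 - P_e)
kappa = (0.389831 - 0.505602) / (1 - 0.505602)
kappa = -0.2342

-0.2342


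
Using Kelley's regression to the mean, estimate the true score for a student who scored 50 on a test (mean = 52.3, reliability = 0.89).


T_est = rxx * X + (1 - rxx) * mean
T_est = 0.89 * 50 + 0.11 * 52.3
T_est = 44.5 + 5.753
T_est = 50.253

50.253


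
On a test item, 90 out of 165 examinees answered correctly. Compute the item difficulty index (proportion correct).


Item difficulty p = number correct / total examinees
p = 90 / 165
p = 0.5455

0.5455


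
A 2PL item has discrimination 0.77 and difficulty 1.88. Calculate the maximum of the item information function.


For 2PL, max info at theta = b = 1.88
I_max = a^2 / 4 = 0.77^2 / 4
= 0.5929 / 4
I_max = 0.1482

0.1482


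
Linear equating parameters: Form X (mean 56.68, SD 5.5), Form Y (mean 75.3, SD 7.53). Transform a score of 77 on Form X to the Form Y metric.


slope = SD_Y / SD_X = 7.53 / 5.5 ~ 1.3691
intercept = mean_Y - slope * mean_X = 75.3 - (7.53 / 5.5) * 56.68 ~ -2.3001
Y = slope * X + intercept. To avoid rounding drift from the rounded slope/intercept, evaluate the equivalent form Y = mean_Y + SD_Y * (X - mean_X) / SD_X at full precision:
Y = 75.3 + 7.53 * (77 - 56.68) / 5.5
Y = 75.3 + 7.53 * 20.32 / 5.5
Y = 75.3 + 153.0096 / 5.5
Y = 75.3 + 27.8199
Y = 103.1199

103.1199


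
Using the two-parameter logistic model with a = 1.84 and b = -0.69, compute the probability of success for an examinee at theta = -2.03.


a*(theta - b) = 1.84 * (-2.03 - -0.69) = -2.4656
exp(--2.4656) = 11.7705
P = 1 / (1 + 11.7705)
P = 0.0783

0.0783


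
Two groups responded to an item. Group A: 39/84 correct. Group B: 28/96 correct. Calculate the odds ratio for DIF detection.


Odds_A = 39/45 = 0.8667
Odds_B = 28/68 = 0.4118
OR = Odds_A / Odds_B = 0.8667 / 0.4118
Exactly, OR = (39 * 68) / (45 * 28) = 2652 / 1260
OR = 2.1048

2.1048


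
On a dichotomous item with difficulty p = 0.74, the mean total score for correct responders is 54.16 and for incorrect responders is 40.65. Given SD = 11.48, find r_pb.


q = 1 - p = 0.26
rpb = ((M1 - M0) / SD) * sqrt(p * q)
rpb = ((54.16 - 40.65) / 11.48) * sqrt(0.74 * 0.26)
rpb = 0.5162

0.5162


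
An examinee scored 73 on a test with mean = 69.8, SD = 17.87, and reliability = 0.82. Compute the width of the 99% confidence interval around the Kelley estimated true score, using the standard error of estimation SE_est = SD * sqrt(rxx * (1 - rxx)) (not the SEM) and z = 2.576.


True score estimate = 0.82*73 + 0.18*69.8 = 72.424
SE_est = SD * sqrt(rxx * (1 - rxx)) = 17.87 * sqrt(0.82 * 0.18) = 17.87 * sqrt(0.1476) = 6.86543
CI = T_est +/- z * SE_est, so width = 2 * z * SE_est = 2 * 2.576 * 6.86543
Width = 35.3707

35.3707


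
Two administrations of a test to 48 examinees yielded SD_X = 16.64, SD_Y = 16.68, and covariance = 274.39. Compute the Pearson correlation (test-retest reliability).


r = cov(X,Y) / (SD_X * SD_Y)
r = 274.39 / (16.64 * 16.68)
r = 274.39 / 277.5552
r = 0.9886

0.9886


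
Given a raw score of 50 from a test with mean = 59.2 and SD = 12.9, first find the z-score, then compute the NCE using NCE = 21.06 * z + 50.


z = (X - mean) / SD = (50 - 59.2) / 12.9
z = -9.2 / 12.9
z = -0.7132
NCE = NCE = 21.06z + 50
Carry z at full precision (z = -9.2 / 12.9) into the conversion:
NCE = 21.06 * (-9.2 / 12.9) + 50 = -193.752 / 12.9 + 50
NCE = -15.0195 + 50
NCE = 34.9805

34.9805


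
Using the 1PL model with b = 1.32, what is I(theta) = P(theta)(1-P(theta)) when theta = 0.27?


P = 1/(1+exp(-(0.27-1.32))) = 0.2592
I = P*(1-P) = 0.2592 * 0.7408
I = 0.192

0.192


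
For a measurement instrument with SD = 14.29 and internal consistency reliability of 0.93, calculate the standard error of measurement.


SEM = SD * sqrt(1 - rxx)
SEM = 14.29 * sqrt(1 - 0.93)
SEM = 14.29 * sqrt(0.07) = 14.29 * 0.264575
SEM = 3.7808

3.7808


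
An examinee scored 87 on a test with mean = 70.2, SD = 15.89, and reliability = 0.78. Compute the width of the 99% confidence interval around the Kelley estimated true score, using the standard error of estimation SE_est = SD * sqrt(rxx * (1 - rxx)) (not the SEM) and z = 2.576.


True score estimate = 0.78*87 + 0.22*70.2 = 83.304
SE_est = SD * sqrt(rxx * (1 - rxx)) = 15.89 * sqrt(0.78 * 0.22) = 15.89 * sqrt(0.1716) = 6.582374
CI = T_est +/- z * SE_est, so width = 2 * z * SE_est = 2 * 2.576 * 6.582374
Width = 33.9124

33.9124


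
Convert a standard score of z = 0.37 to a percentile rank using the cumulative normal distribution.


CDF(z) = 0.5 * (1 + erf(z/sqrt(2)))
erf(0.2616) = 0.2886
CDF = 0.6443
Percentile rank = 0.6443 * 100 = 64.43

64.43


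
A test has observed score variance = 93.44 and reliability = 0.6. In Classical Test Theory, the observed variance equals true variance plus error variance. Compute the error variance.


var_true = rxx * var_obs = 0.6 * 93.44 = 56.064
var_error = var_obs - var_true
var_error = 93.44 - 56.064
var_error = 37.376

37.376


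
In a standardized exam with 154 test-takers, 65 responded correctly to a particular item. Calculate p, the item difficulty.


Item difficulty p = number correct / total examinees
p = 65 / 154
p = 0.4221

0.4221


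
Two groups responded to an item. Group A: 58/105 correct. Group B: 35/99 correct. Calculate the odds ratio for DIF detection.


Odds_A = 58/47 = 1.234
Odds_B = 35/64 = 0.5469
OR = Odds_A / Odds_B = 1.234 / 0.5469
Exactly, OR = (58 * 64) / (47 * 35) = 3712 / 1645
OR = 2.2565

2.2565


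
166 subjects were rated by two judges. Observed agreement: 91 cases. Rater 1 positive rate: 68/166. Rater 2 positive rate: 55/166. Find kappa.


P_o = 91/166 = 0.548193
P_e = (68*55 + 98*111) / 27556 = 0.530483
kappa = (P_o - P_e) / (1 - P_e)
kappa = (0.548193 - 0.530483) / (1 - 0.530483)
kappa = 0.0377

0.0377


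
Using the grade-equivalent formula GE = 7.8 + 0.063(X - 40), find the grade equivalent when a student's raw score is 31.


raw - median = 31 - 40 = -9
slope * diff = 0.063 * -9 = -0.567
GE = 7.8 + -0.567
GE = 7.233

7.233


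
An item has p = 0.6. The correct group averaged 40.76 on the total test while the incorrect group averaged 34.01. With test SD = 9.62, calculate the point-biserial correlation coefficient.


q = 1 - p = 0.4
rpb = ((M1 - M0) / SD) * sqrt(p * q)
rpb = ((40.76 - 34.01) / 9.62) * sqrt(0.6 * 0.4)
rpb = 0.3437

0.3437


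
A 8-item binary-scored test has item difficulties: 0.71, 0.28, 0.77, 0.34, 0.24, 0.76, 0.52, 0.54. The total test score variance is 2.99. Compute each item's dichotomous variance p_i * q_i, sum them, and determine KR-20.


For each item, compute p_i * q_i:
  Item 1: 0.71 * 0.29 = 0.2059
  Item 2: 0.28 * 0.72 = 0.2016
  Item 3: 0.77 * 0.23 = 0.1771
  Item 4: 0.34 * 0.66 = 0.2244
  Item 5: 0.24 * 0.76 = 0.1824
  Item 6: 0.76 * 0.24 = 0.1824
  Item 7: 0.52 * 0.48 = 0.2496
  Item 8: 0.54 * 0.46 = 0.2484
Sum(p_i * q_i) = 0.2059 + 0.2016 + 0.1771 + 0.2244 + 0.1824 + 0.1824 + 0.2496 + 0.2484 = 1.6718
KR-20 = (k/(k-1)) * (1 - Sum(p_i*q_i) / Var_total)
= (8/7) * (1 - 1.6718/2.99)
= 1.1429 * 0.4409
KR-20 = 0.5039

0.5039


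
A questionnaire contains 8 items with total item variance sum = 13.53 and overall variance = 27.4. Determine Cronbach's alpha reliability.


alpha = (k/(k-1)) * (1 - sum(si^2)/s_total^2)
= (8/7) * (1 - 13.53/27.4)
alpha = 0.5785

0.5785


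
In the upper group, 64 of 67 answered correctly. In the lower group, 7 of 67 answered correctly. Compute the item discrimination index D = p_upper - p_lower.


p_upper = 64/67 = 0.9552
p_lower = 7/67 = 0.1045
D = 0.9552 - 0.1045 = 0.8507

0.8507


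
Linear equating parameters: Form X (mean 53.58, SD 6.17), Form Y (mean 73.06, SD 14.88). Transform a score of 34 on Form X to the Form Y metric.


slope = SD_Y / SD_X = 14.88 / 6.17 ~ 2.4117
intercept = mean_Y - slope * mean_X = 73.06 - (14.88 / 6.17) * 53.58 ~ -56.1572
Y = slope * X + intercept. To avoid rounding drift from the rounded slope/intercept, evaluate the equivalent form Y = mean_Y + SD_Y * (X - mean_X) / SD_X at full precision:
Y = 73.06 + 14.88 * (34 - 53.58) / 6.17
Y = 73.06 - 14.88 * 19.58 / 6.17
Y = 73.06 - 291.3504 / 6.17
Y = 73.06 - 47.2205
Y = 25.8395

25.8395


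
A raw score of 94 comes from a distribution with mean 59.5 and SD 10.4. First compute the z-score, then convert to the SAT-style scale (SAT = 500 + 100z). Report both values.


z = (X - mean) / SD = (94 - 59.5) / 10.4
z = 34.5 / 10.4
z = 3.3173
SAT-scale = SAT = 500 + 100z
Carry z at full precision (z = 34.5 / 10.4) into the conversion:
SAT-scale = 500 + 100 * (34.5 / 10.4) = 500 + 3450 / 10.4
SAT-scale = 500 + 331.7308
SAT-scale = 831.7308

831.7308


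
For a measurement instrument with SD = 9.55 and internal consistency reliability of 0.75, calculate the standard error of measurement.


SEM = SD * sqrt(1 - rxx)
SEM = 9.55 * sqrt(1 - 0.75)
SEM = 9.55 * sqrt(0.25) = 9.55 * 0.5
SEM = 4.775

4.775


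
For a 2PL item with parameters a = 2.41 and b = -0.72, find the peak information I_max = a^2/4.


For 2PL, max info at theta = b = -0.72
I_max = a^2 / 4 = 2.41^2 / 4
= 5.8081 / 4
I_max = 1.452

1.452


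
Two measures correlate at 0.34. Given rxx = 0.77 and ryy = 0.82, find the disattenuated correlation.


r_corrected = rxy / sqrt(rxx * ryy)
= 0.34 / sqrt(0.77 * 0.82)
= 0.34 / sqrt(0.6314)
= 0.34 / 0.794607
r_corrected = 0.4279

0.4279


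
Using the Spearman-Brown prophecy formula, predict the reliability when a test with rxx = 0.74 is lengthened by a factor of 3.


r_new = (n * rxx) / (1 + (n-1) * rxx)
r_new = (3 * 0.74) / (1 + 2 * 0.74)
r_new = 2.22 / 2.48
r_new = 0.8952

0.8952


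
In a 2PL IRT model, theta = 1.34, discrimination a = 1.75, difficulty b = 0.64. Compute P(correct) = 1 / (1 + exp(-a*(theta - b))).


a*(theta - b) = 1.75 * (1.34 - 0.64) = 1.225
exp(-1.225) = 0.2938
P = 1 / (1 + 0.2938)
P = 0.7729

0.7729


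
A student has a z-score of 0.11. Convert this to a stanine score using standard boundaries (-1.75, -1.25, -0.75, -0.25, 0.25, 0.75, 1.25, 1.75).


Stanine boundaries: [-1.75, -1.25, -0.75, -0.25, 0.25, 0.75, 1.25, 1.75]
z = 0.11
Check each boundary:
  z >= -1.75 -> could be stanine 2
  z >= -1.25 -> could be stanine 3
  z >= -0.75 -> could be stanine 4
  z >= -0.25 -> could be stanine 5
  z < 0.25
  z < 0.75
  z < 1.25
  z < 1.75
Highest qualifying boundary gives stanine = 5

5


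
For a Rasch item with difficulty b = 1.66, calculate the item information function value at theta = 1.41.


P = 1/(1+exp(-(1.41-1.66))) = 0.4378
I = P*(1-P) = 0.4378 * 0.5622
I = 0.2461

0.2461


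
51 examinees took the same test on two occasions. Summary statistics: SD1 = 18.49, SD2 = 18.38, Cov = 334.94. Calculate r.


r = cov(X,Y) / (SD_X * SD_Y)
r = 334.94 / (18.49 * 18.38)
r = 334.94 / 339.8462
r = 0.9856

0.9856


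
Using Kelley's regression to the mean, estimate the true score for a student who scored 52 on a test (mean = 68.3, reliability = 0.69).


T_est = rxx * X + (1 - rxx) * mean
T_est = 0.69 * 52 + 0.31 * 68.3
T_est = 35.88 + 21.173
T_est = 57.053

57.053


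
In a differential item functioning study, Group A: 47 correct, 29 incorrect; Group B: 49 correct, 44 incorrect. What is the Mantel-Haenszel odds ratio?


Odds_A = 47/29 = 1.6207
Odds_B = 49/44 = 1.1136
OR = Odds_A / Odds_B = 1.6207 / 1.1136
Exactly, OR = (47 * 44) / (29 * 49) = 2068 / 1421
OR = 1.4553

1.4553


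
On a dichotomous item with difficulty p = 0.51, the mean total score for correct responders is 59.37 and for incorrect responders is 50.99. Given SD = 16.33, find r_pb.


q = 1 - p = 0.49
rpb = ((M1 - M0) / SD) * sqrt(p * q)
rpb = ((59.37 - 50.99) / 16.33) * sqrt(0.51 * 0.49)
rpb = 0.2565

0.2565


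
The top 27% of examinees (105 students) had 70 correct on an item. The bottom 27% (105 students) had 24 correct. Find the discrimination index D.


p_upper = 70/105 = 0.6667
p_lower = 24/105 = 0.2286
D = 0.6667 - 0.2286 = 0.4381

0.4381


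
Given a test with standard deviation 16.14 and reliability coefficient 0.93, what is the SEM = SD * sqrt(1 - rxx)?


SEM = SD * sqrt(1 - rxx)
SEM = 16.14 * sqrt(1 - 0.93)
SEM = 16.14 * sqrt(0.07) = 16.14 * 0.264575
SEM = 4.2702

4.2702


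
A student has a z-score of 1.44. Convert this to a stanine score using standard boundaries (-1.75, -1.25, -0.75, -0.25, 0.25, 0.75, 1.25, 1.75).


Stanine boundaries: [-1.75, -1.25, -0.75, -0.25, 0.25, 0.75, 1.25, 1.75]
z = 1.44
Check each boundary:
  z >= -1.75 -> could be stanine 2
  z >= -1.25 -> could be stanine 3
  z >= -0.75 -> could be stanine 4
  z >= -0.25 -> could be stanine 5
  z >= 0.25 -> could be stanine 6
  z >= 0.75 -> could be stanine 7
  z >= 1.25 -> could be stanine 8
  z < 1.75
Highest qualifying boundary gives stanine = 8

8


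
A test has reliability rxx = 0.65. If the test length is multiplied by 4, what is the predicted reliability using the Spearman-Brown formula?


r_new = (n * rxx) / (1 + (n-1) * rxx)
r_new = (4 * 0.65) / (1 + 3 * 0.65)
r_new = 2.6 / 2.95
r_new = 0.8814

0.8814


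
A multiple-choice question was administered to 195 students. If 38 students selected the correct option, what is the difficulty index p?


Item difficulty p = number correct / total examinees
p = 38 / 195
p = 0.1949

0.1949


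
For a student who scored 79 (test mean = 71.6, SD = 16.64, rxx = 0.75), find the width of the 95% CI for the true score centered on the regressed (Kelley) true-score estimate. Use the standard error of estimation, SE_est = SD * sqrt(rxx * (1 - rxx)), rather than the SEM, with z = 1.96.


True score estimate = 0.75*79 + 0.25*71.6 = 77.15
SE_est = SD * sqrt(rxx * (1 - rxx)) = 16.64 * sqrt(0.75 * 0.25) = 16.64 * sqrt(0.1875) = 7.205331
CI = T_est +/- z * SE_est, so width = 2 * z * SE_est = 2 * 1.96 * 7.205331
Width = 28.2449

28.2449


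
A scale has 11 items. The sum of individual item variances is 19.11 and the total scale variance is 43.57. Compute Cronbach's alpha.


alpha = (k/(k-1)) * (1 - sum(si^2)/s_total^2)
= (11/10) * (1 - 19.11/43.57)
alpha = 0.6175

0.6175


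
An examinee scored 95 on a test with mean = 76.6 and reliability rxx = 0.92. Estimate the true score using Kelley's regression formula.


T_est = rxx * X + (1 - rxx) * mean
T_est = 0.92 * 95 + 0.08 * 76.6
T_est = 87.4 + 6.128
T_est = 93.528

93.528


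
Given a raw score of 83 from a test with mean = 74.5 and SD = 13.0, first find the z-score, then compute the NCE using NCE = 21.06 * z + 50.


z = (X - mean) / SD = (83 - 74.5) / 13.0
z = 8.5 / 13.0
z = 0.6538
NCE = NCE = 21.06z + 50
Carry z at full precision (z = 8.5 / 13.0) into the conversion:
NCE = 21.06 * (8.5 / 13.0) + 50 = 179.01 / 13.0 + 50
NCE = 13.77 + 50
NCE = 63.77

63.77


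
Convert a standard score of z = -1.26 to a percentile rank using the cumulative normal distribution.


CDF(z) = 0.5 * (1 + erf(z/sqrt(2)))
erf(-0.891) = -0.7923
CDF = 0.1038
Percentile rank = 0.1038 * 100 = 10.38

10.38


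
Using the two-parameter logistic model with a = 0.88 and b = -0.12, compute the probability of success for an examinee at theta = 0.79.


a*(theta - b) = 0.88 * (0.79 - -0.12) = 0.8008
exp(-0.8008) = 0.449
P = 1 / (1 + 0.449)
P = 0.6901

0.6901


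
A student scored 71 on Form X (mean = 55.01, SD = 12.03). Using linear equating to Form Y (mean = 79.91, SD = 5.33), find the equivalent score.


slope = SD_Y / SD_X = 5.33 / 12.03 ~ 0.4431
intercept = mean_Y - slope * mean_X = 79.91 - (5.33 / 12.03) * 55.01 ~ 55.5373
Y = slope * X + intercept. To avoid rounding drift from the rounded slope/intercept, evaluate the equivalent form Y = mean_Y + SD_Y * (X - mean_X) / SD_X at full precision:
Y = 79.91 + 5.33 * (71 - 55.01) / 12.03
Y = 79.91 + 5.33 * 15.99 / 12.03
Y = 79.91 + 85.2267 / 12.03
Y = 79.91 + 7.0845
Y = 86.9945

86.9945


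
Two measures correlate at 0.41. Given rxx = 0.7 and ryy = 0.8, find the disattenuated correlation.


r_corrected = rxy / sqrt(rxx * ryy)
= 0.41 / sqrt(0.7 * 0.8)
= 0.41 / sqrt(0.56)
= 0.41 / 0.748331
r_corrected = 0.5479

0.5479


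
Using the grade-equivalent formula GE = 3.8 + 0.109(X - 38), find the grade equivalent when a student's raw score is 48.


raw - median = 48 - 38 = 10
slope * diff = 0.109 * 10 = 1.09
GE = 3.8 + 1.09
GE = 4.89

4.89


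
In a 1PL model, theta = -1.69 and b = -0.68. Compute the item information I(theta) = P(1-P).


P = 1/(1+exp(-(-1.69--0.68))) = 0.267
I = P*(1-P) = 0.267 * 0.733
I = 0.1957

0.1957


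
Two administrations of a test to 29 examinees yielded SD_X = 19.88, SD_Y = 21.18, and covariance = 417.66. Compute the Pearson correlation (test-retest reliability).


r = cov(X,Y) / (SD_X * SD_Y)
r = 417.66 / (19.88 * 21.18)
r = 417.66 / 421.0584
r = 0.9919

0.9919


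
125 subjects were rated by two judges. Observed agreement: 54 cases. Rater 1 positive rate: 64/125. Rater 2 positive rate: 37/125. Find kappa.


P_o = 54/125 = 0.432
P_e = (64*37 + 61*88) / 15625 = 0.495104
kappa = (P_o - P_e) / (1 - P_e)
kappa = (0.432 - 0.495104) / (1 - 0.495104)
kappa = -0.125

-0.125


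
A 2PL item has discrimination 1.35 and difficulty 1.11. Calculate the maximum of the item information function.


For 2PL, max info at theta = b = 1.11
I_max = a^2 / 4 = 1.35^2 / 4
= 1.8225 / 4
I_max = 0.4556

0.4556


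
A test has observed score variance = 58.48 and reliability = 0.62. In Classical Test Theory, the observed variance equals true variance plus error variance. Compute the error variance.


var_true = rxx * var_obs = 0.62 * 58.48 = 36.2576
var_error = var_obs - var_true
var_error = 58.48 - 36.2576
var_error = 22.2224

22.2224


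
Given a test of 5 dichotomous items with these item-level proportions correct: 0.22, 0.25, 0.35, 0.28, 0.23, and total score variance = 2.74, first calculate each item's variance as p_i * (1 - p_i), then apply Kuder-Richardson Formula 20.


For each item, compute p_i * q_i:
  Item 1: 0.22 * 0.78 = 0.1716
  Item 2: 0.25 * 0.75 = 0.1875
  Item 3: 0.35 * 0.65 = 0.2275
  Item 4: 0.28 * 0.72 = 0.2016
  Item 5: 0.23 * 0.77 = 0.1771
Sum(p_i * q_i) = 0.1716 + 0.1875 + 0.2275 + 0.2016 + 0.1771 = 0.9653
KR-20 = (k/(k-1)) * (1 - Sum(p_i*q_i) / Var_total)
= (5/4) * (1 - 0.9653/2.74)
= 1.25 * 0.6477
KR-20 = 0.8096

0.8096


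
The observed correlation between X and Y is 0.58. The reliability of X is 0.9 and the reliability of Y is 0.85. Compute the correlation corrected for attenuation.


r_corrected = rxy / sqrt(rxx * ryy)
= 0.58 / sqrt(0.9 * 0.85)
= 0.58 / sqrt(0.765)
= 0.58 / 0.874643
r_corrected = 0.6631

0.6631


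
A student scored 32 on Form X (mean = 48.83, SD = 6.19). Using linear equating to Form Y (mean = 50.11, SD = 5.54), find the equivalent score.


slope = SD_Y / SD_X = 5.54 / 6.19 ~ 0.895
intercept = mean_Y - slope * mean_X = 50.11 - (5.54 / 6.19) * 48.83 ~ 6.4075
Y = slope * X + intercept. To avoid rounding drift from the rounded slope/intercept, evaluate the equivalent form Y = mean_Y + SD_Y * (X - mean_X) / SD_X at full precision:
Y = 50.11 + 5.54 * (32 - 48.83) / 6.19
Y = 50.11 - 5.54 * 16.83 / 6.19
Y = 50.11 - 93.2382 / 6.19
Y = 50.11 - 15.0627
Y = 35.0473

35.0473


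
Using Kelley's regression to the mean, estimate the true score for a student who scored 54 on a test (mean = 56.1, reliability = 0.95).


T_est = rxx * X + (1 - rxx) * mean
T_est = 0.95 * 54 + 0.05 * 56.1
T_est = 51.3 + 2.805
T_est = 54.105

54.105


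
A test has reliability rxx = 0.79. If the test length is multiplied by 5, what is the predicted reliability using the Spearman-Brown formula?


r_new = (n * rxx) / (1 + (n-1) * rxx)
r_new = (5 * 0.79) / (1 + 4 * 0.79)
r_new = 3.95 / 4.16
r_new = 0.9495

0.9495


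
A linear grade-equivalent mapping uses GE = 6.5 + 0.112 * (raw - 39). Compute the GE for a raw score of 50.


raw - median = 50 - 39 = 11
slope * diff = 0.112 * 11 = 1.232
GE = 6.5 + 1.232
GE = 7.732

7.732


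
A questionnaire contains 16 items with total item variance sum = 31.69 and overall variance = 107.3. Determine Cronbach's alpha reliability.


alpha = (k/(k-1)) * (1 - sum(si^2)/s_total^2)
= (16/15) * (1 - 31.69/107.3)
alpha = 0.7516

0.7516


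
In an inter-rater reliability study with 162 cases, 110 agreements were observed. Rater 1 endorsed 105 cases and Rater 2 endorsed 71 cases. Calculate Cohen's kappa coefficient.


P_o = 110/162 = 0.679012
P_e = (105*71 + 57*91) / 26244 = 0.48171
kappa = (P_o - P_e) / (1 - P_e)
kappa = (0.679012 - 0.48171) / (1 - 0.48171)
kappa = 0.3807

0.3807


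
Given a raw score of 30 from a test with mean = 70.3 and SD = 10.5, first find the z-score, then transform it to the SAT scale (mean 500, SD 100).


z = (X - mean) / SD = (30 - 70.3) / 10.5
z = -40.3 / 10.5
z = -3.8381
SAT-scale = SAT = 500 + 100z
Carry z at full precision (z = -40.3 / 10.5) into the conversion:
SAT-scale = 500 + 100 * (-40.3 / 10.5) = 500 + -4030 / 10.5
SAT-scale = 500 + -383.8095
SAT-scale = 116.1905

116.1905


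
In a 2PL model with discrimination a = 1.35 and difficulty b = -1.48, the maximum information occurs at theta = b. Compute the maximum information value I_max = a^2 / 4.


For 2PL, max info at theta = b = -1.48
I_max = a^2 / 4 = 1.35^2 / 4
= 1.8225 / 4
I_max = 0.4556

0.4556


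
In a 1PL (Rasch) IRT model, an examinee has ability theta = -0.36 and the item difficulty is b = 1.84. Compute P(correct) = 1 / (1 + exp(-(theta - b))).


theta - b = -0.36 - 1.84 = -2.2
exp(-(theta - b)) = exp(2.2) = 9.025
P = 1 / (1 + 9.025)
P = 0.0998

0.0998


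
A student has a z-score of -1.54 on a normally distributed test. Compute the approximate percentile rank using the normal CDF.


CDF(z) = 0.5 * (1 + erf(z/sqrt(2)))
erf(-1.0889) = -0.8764
CDF = 0.0618
Percentile rank = 0.0618 * 100 = 6.18

6.18


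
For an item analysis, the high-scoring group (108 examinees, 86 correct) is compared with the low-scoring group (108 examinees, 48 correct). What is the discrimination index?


p_upper = 86/108 = 0.7963
p_lower = 48/108 = 0.4444
D = 0.7963 - 0.4444 = 0.3519

0.3519


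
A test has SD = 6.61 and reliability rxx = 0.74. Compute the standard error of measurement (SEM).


SEM = SD * sqrt(1 - rxx)
SEM = 6.61 * sqrt(1 - 0.74)
SEM = 6.61 * sqrt(0.26) = 6.61 * 0.509902
SEM = 3.3705

3.3705


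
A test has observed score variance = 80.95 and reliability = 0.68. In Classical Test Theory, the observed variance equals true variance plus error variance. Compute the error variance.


var_true = rxx * var_obs = 0.68 * 80.95 = 55.046
var_error = var_obs - var_true
var_error = 80.95 - 55.046
var_error = 25.904

25.904


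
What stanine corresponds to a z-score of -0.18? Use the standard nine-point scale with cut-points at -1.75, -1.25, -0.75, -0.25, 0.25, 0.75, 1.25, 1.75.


Stanine boundaries: [-1.75, -1.25, -0.75, -0.25, 0.25, 0.75, 1.25, 1.75]
z = -0.18
Check each boundary:
  z >= -1.75 -> could be stanine 2
  z >= -1.25 -> could be stanine 3
  z >= -0.75 -> could be stanine 4
  z >= -0.25 -> could be stanine 5
  z < 0.25
  z < 0.75
  z < 1.25
  z < 1.75
Highest qualifying boundary gives stanine = 5

5


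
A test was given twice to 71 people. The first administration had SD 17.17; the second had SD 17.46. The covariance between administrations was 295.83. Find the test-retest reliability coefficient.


r = cov(X,Y) / (SD_X * SD_Y)
r = 295.83 / (17.17 * 17.46)
r = 295.83 / 299.7882
r = 0.9868

0.9868


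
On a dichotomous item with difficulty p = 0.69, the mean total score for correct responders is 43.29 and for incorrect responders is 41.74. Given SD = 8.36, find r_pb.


q = 1 - p = 0.31
rpb = ((M1 - M0) / SD) * sqrt(p * q)
rpb = ((43.29 - 41.74) / 8.36) * sqrt(0.69 * 0.31)
rpb = 0.0857

0.0857


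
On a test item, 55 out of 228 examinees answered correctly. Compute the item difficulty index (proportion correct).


Item difficulty p = number correct / total examinees
p = 55 / 228
p = 0.2412

0.2412


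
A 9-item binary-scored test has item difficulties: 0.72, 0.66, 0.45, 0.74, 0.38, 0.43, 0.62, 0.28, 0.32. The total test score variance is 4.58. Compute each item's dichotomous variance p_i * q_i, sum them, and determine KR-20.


For each item, compute p_i * q_i:
  Item 1: 0.72 * 0.28 = 0.2016
  Item 2: 0.66 * 0.34 = 0.2244
  Item 3: 0.45 * 0.55 = 0.2475
  Item 4: 0.74 * 0.26 = 0.1924
  Item 5: 0.38 * 0.62 = 0.2356
  Item 6: 0.43 * 0.57 = 0.2451
  Item 7: 0.62 * 0.38 = 0.2356
  Item 8: 0.28 * 0.72 = 0.2016
  Item 9: 0.32 * 0.68 = 0.2176
Sum(p_i * q_i) = 0.2016 + 0.2244 + 0.2475 + 0.1924 + 0.2356 + 0.2451 + 0.2356 + 0.2016 + 0.2176 = 2.0014
KR-20 = (k/(k-1)) * (1 - Sum(p_i*q_i) / Var_total)
= (9/8) * (1 - 2.0014/4.58)
= 1.125 * 0.563
KR-20 = 0.6334

0.6334


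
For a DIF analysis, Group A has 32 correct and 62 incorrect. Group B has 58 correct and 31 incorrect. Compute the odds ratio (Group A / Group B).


Odds_A = 32/62 = 0.5161
Odds_B = 58/31 = 1.871
OR = Odds_A / Odds_B = 0.5161 / 1.871
Exactly, OR = (32 * 31) / (62 * 58) = 992 / 3596
OR = 0.2759

0.2759


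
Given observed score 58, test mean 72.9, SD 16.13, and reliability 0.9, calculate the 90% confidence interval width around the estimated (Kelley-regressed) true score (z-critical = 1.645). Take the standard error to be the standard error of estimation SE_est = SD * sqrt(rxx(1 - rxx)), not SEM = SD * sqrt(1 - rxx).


True score estimate = 0.9*58 + 0.1*72.9 = 59.49
SE_est = SD * sqrt(rxx * (1 - rxx)) = 16.13 * sqrt(0.9 * 0.1) = 16.13 * sqrt(0.09) = 4.839
CI = T_est +/- z * SE_est, so width = 2 * z * SE_est = 2 * 1.645 * 4.839
Width = 15.9203

15.9203


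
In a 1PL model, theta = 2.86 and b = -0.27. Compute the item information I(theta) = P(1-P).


P = 1/(1+exp(-(2.86--0.27))) = 0.9581
I = P*(1-P) = 0.9581 * 0.0419
I = 0.0401

0.0401


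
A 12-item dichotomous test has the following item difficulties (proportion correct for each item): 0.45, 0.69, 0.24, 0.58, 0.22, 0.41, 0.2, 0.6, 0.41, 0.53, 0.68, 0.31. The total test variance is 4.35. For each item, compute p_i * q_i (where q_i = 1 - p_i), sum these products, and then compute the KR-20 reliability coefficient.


For each item, compute p_i * q_i:
  Item 1: 0.45 * 0.55 = 0.2475
  Item 2: 0.69 * 0.31 = 0.2139
  Item 3: 0.24 * 0.76 = 0.1824
  Item 4: 0.58 * 0.42 = 0.2436
  Item 5: 0.22 * 0.78 = 0.1716
  Item 6: 0.41 * 0.59 = 0.2419
  Item 7: 0.2 * 0.8 = 0.16
  Item 8: 0.6 * 0.4 = 0.24
  Item 9: 0.41 * 0.59 = 0.2419
  Item 10: 0.53 * 0.47 = 0.2491
  Item 11: 0.68 * 0.32 = 0.2176
  Item 12: 0.31 * 0.69 = 0.2139
Sum(p_i * q_i) = 0.2475 + 0.2139 + 0.1824 + 0.2436 + 0.1716 + 0.2419 + 0.16 + 0.24 + 0.2419 + 0.2491 + 0.2176 + 0.2139 = 2.6234
KR-20 = (k/(k-1)) * (1 - Sum(p_i*q_i) / Var_total)
= (12/11) * (1 - 2.6234/4.35)
= 1.0909 * 0.3969
KR-20 = 0.433

0.433


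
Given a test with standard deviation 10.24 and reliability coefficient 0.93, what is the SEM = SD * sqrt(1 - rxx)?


SEM = SD * sqrt(1 - rxx)
SEM = 10.24 * sqrt(1 - 0.93)
SEM = 10.24 * sqrt(0.07) = 10.24 * 0.264575
SEM = 2.7092

2.7092


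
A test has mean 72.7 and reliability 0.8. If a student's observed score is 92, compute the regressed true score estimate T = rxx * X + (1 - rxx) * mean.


T_est = rxx * X + (1 - rxx) * mean
T_est = 0.8 * 92 + 0.2 * 72.7
T_est = 73.6 + 14.54
T_est = 88.14

88.14


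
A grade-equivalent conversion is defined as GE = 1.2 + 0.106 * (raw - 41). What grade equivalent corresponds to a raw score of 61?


raw - median = 61 - 41 = 20
slope * diff = 0.106 * 20 = 2.12
GE = 1.2 + 2.12
GE = 3.32

3.32


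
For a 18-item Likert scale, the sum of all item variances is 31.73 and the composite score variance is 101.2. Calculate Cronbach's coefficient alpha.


alpha = (k/(k-1)) * (1 - sum(si^2)/s_total^2)
= (18/17) * (1 - 31.73/101.2)
alpha = 0.7268

0.7268


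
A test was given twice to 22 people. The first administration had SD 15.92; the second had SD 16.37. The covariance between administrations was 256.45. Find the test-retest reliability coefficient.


r = cov(X,Y) / (SD_X * SD_Y)
r = 256.45 / (15.92 * 16.37)
r = 256.45 / 260.6104
r = 0.984

0.984


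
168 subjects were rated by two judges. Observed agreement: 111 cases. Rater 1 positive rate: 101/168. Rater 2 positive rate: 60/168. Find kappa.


P_o = 111/168 = 0.660714
P_e = (101*60 + 67*108) / 28224 = 0.471088
kappa = (P_o - P_e) / (1 - P_e)
kappa = (0.660714 - 0.471088) / (1 - 0.471088)
kappa = 0.3585

0.3585


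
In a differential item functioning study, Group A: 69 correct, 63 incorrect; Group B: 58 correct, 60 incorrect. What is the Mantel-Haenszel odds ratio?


Odds_A = 69/63 = 1.0952
Odds_B = 58/60 = 0.9667
OR = Odds_A / Odds_B = 1.0952 / 0.9667
Exactly, OR = (69 * 60) / (63 * 58) = 4140 / 3654
OR = 1.133

1.133


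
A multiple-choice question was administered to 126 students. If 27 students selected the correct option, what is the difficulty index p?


Item difficulty p = number correct / total examinees
p = 27 / 126
p = 0.2143

0.2143


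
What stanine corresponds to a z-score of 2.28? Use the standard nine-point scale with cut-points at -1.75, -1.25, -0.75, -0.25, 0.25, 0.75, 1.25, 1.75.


Stanine boundaries: [-1.75, -1.25, -0.75, -0.25, 0.25, 0.75, 1.25, 1.75]
z = 2.28
Check each boundary:
  z >= -1.75 -> could be stanine 2
  z >= -1.25 -> could be stanine 3
  z >= -0.75 -> could be stanine 4
  z >= -0.25 -> could be stanine 5
  z >= 0.25 -> could be stanine 6
  z >= 0.75 -> could be stanine 7
  z >= 1.25 -> could be stanine 8
  z >= 1.75 -> could be stanine 9
Highest qualifying boundary gives stanine = 9

9
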